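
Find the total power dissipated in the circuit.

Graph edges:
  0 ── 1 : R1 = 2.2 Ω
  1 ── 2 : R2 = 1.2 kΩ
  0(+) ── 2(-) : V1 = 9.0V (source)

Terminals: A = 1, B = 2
Nodal analysis, taking node 2 as the 0 V reference.
Source V1 fixes V_0 = 9 V.
KCL at each unknown node (sum of currents leaving = 0; resistances in Ω):
  Node 1: (V_1 - 9)/2.2 + (V_1 - 0)/1200 = 0
Collecting terms: 0.4554 × V_1 = 4.091  =>  V_1 = 8.984 V
Power in each resistor, P = (ΔV)²/R:
  P_R1 = (9 - 8.984)²/2.2 = 0.0001233 W
  P_R2 = (8.984 - 0)²/1200 = 0.06725 W
P_total = P_R1 + P_R2 = 0.06738 W

Final answer: 0.06738 W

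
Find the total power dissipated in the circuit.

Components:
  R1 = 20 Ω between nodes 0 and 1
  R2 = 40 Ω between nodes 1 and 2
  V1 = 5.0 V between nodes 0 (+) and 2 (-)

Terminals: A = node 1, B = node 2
Nodal analysis, taking node 2 as the 0 V reference.
Source V1 fixes V_0 = 5 V.
KCL at each unknown node (sum of currents leaving = 0; resistances in Ω):
  Node 1: (V_1 - 5)/20 + (V_1 - 0)/40 = 0
Collecting terms: 0.075 × V_1 = 0.25  =>  V_1 = 3.333 V
Power in each resistor, P = (ΔV)²/R:
  P_R1 = (5 - 3.333)²/20 = 0.1389 W
  P_R2 = (3.333 - 0)²/40 = 0.2778 W
P_total = P_R1 + P_R2 = 0.4167 W

Final answer: 0.4167 W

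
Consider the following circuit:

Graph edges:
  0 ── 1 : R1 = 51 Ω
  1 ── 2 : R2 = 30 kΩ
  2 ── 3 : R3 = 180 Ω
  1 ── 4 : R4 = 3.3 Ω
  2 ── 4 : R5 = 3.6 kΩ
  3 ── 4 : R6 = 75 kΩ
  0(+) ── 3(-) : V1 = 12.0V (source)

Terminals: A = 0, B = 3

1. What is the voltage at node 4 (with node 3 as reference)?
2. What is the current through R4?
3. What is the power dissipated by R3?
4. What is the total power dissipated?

Nodal analysis, taking node 3 as the 0 V reference.
Source V1 fixes V_0 = 12 V.
KCL at each unknown node (sum of currents leaving = 0; resistances in Ω):
  Node 1: (V_1 - 12)/51 + (V_1 - V_2)/30000 + (V_1 - V_4)/3.3 = 0
  Node 2: (V_2 - V_1)/30000 + (V_2 - 0)/180 + (V_2 - V_4)/3600 = 0
  Node 4: (V_4 - V_1)/3.3 + (V_4 - V_2)/3600 + (V_4 - 0)/75000 = 0
Collecting terms (coefficients in siemens):
  0.3227·V_1 - 0.00003333·V_2 - 0.303·V_4 = 0.2353
  0.005867·V_2 - 0.00003333·V_1 - 0.0002778·V_4 = 0
  0.3033·V_4 - 0.303·V_1 - 0.0002778·V_2 = 0
Solving these 3 simultaneous equations (Gaussian elimination) gives:
  V_1 = 11.81 V, V_2 = 0.626 V, V_4 = 11.8 V
Part 1:
  Read off the nodal solution: V_4 = 11.8 V
Part 2:
  I_R4 = (V_1 - V_4)/R4 = (11.81 - 11.8)/3.3 = 0.003262 A
  Magnitude: I_R4 = 0.003262 A
Part 3:
  I_R3 = (V_2 - V_3)/R3 = (0.626 - 0)/180 = 0.003478 A
  P_R3 = I_R3² × R3 = (0.003478)² × 180 = 0.002177 W
Part 4:
  Power in each resistor, P = (ΔV)²/R:
    P_R1 = (12 - 11.81)²/51 = 0.000674 W
    P_R2 = (11.81 - 0.626)²/30000 = 0.004173 W
    P_R3 = (0.626 - 0)²/180 = 0.002177 W
    P_R4 = (11.81 - 11.8)²/3.3 = 0.00003512 W
    P_R5 = (0.626 - 11.8)²/3600 = 0.03471 W
    P_R6 = (0 - 11.8)²/75000 = 0.001858 W
  P_total = P_R1 + P_R2 + P_R3 + P_R4 + P_R5 + P_R6 = 0.04362 W

Final answers:
1. V_4 = 11.8 V
2. I_R4 = 0.003262 A
3. P_R3 = 0.002177 W
4. P_total = 0.04362 W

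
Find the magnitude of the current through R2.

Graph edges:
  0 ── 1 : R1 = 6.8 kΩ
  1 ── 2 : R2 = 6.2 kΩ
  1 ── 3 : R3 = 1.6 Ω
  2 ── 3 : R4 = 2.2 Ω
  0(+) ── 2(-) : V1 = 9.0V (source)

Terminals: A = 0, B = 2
Nodal analysis, taking node 2 as the 0 V reference.
Source V1 fixes V_0 = 9 V.
KCL at each unknown node (sum of currents leaving = 0; resistances in Ω):
  Node 1: (V_1 - 9)/6800 + (V_1 - 0)/6200 + (V_1 - V_3)/1.6 = 0
  Node 3: (V_3 - V_1)/1.6 + (V_3 - 0)/2.2 = 0
Collecting terms (coefficients in siemens):
  0.6253·V_1 - 0.625·V_3 = 0.001324
  1.08·V_3 - 0.625·V_1 = 0
Determinant D = (0.6253)(1.08) - (-0.625)(-0.625) = 0.2844
V_1 = [(0.001324)(1.08) - (-0.625)(0)]/D = 0.005024 V
V_3 = [(0.6253)(0) - (0.001324)(-0.625)]/D = 0.002908 V
I_R2 = (V_1 - V_2)/R2 = (0.005024 - 0)/6200 = 0.0000008102 A
|I_R2| = 0.0000008102 A

Final answer: |I_R2| = 8.102e-07 A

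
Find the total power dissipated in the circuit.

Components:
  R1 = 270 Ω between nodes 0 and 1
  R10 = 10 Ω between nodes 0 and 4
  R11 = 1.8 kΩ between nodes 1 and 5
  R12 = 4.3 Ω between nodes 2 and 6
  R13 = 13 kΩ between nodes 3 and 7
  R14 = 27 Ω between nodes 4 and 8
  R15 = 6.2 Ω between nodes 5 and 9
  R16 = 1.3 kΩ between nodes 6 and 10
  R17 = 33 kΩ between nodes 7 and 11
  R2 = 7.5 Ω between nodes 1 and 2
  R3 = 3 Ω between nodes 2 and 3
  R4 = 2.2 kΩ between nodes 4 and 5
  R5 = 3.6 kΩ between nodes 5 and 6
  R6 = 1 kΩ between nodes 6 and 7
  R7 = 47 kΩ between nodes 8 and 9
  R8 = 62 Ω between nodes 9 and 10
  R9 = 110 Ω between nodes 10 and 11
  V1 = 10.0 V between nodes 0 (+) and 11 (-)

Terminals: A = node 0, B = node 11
Nodal analysis, taking node 11 as the 0 V reference.
Source V1 fixes V_0 = 10 V.
KCL at each unknown node (sum of currents leaving = 0; resistances in Ω):
  Node 1: (V_1 - 10)/270 + (V_1 - V_2)/7.5 + (V_1 - V_5)/1800 = 0
  Node 2: (V_2 - V_1)/7.5 + (V_2 - V_3)/3 + (V_2 - V_6)/4.3 = 0
  Node 3: (V_3 - V_2)/3 + (V_3 - V_7)/13000 = 0
  Node 4: (V_4 - V_5)/2200 + (V_4 - 10)/10 + (V_4 - V_8)/27 = 0
  Node 5: (V_5 - V_4)/2200 + (V_5 - V_6)/3600 + (V_5 - V_1)/1800 + (V_5 - V_9)/6.2 = 0
  Node 6: (V_6 - V_5)/3600 + (V_6 - V_7)/1000 + (V_6 - V_2)/4.3 + (V_6 - V_10)/1300 = 0
  Node 7: (V_7 - V_6)/1000 + (V_7 - V_3)/13000 + (V_7 - 0)/33000 = 0
  Node 8: (V_8 - V_9)/47000 + (V_8 - V_4)/27 = 0
  Node 9: (V_9 - V_8)/47000 + (V_9 - V_10)/62 + (V_9 - V_5)/6.2 = 0
  Node 10: (V_10 - V_9)/62 + (V_10 - 0)/110 + (V_10 - V_6)/1300 = 0
Collecting terms (coefficients in siemens):
  0.1376·V_1 - 0.1333·V_2 - 0.0005556·V_5 = 0.03704
  0.6992·V_2 - 0.1333·V_1 - 0.3333·V_3 - 0.2326·V_6 = 0
  0.3334·V_3 - 0.3333·V_2 - 0.00007692·V_7 = 0
  0.1375·V_4 - 0.0004545·V_5 - 0.03704·V_8 = 1
  0.1626·V_5 - 0.0005556·V_1 - 0.0004545·V_4 - 0.0002778·V_6 - 0.1613·V_9 = 0
  0.2346·V_6 - 0.2326·V_2 - 0.0002778·V_5 - 0.001·V_7 - 0.0007692·V_10 = 0
  0.001107·V_7 - 0.00007692·V_3 - 0.001·V_6 = 0
  0.03706·V_8 - 0.03704·V_4 - 0.00002128·V_9 = 0
  0.1774·V_9 - 0.1613·V_5 - 0.00002128·V_8 - 0.01613·V_10 = 0
  0.02599·V_10 - 0.0007692·V_6 - 0.01613·V_9 = 0
Solving these 10 simultaneous equations (Gaussian elimination) gives:
  V_1 = 7.472 V, V_2 = 7.425 V, V_3 = 7.425 V, V_4 = 9.962 V
  V_5 = 1.991 V, V_6 = 7.398 V, V_7 = 7.197 V, V_8 = 9.957 V
  V_9 = 1.94 V, V_10 = 1.423 V
Power in each resistor, P = (ΔV)²/R:
  P_R1 = (10 - 7.472)²/270 = 0.02366 W
  P_R2 = (7.472 - 7.425)²/7.5 = 0.0002992 W
  P_R3 = (7.425 - 7.425)²/3 = 0.0000000009198 W
  P_R4 = (9.962 - 1.991)²/2200 = 0.02888 W
  P_R5 = (1.991 - 7.398)²/3600 = 0.008121 W
  P_R6 = (7.398 - 7.197)²/1000 = 0.00004024 W
  P_R7 = (9.957 - 1.94)²/47000 = 0.001368 W
  P_R8 = (1.94 - 1.423)²/62 = 0.004314 W
  P_R9 = (1.423 - 0)²/110 = 0.01841 W
  P_R10 = (10 - 9.962)²/10 = 0.0001439 W
  P_R11 = (7.472 - 1.991)²/1800 = 0.01669 W
  P_R12 = (7.425 - 7.398)²/4.3 = 0.0001706 W
  P_R13 = (7.425 - 7.197)²/13000 = 0.000003986 W
  P_R14 = (9.962 - 9.957)²/27 = 0.0000007856 W
  P_R15 = (1.991 - 1.94)²/6.2 = 0.0004139 W
  P_R16 = (7.398 - 1.423)²/1300 = 0.02746 W
  P_R17 = (7.197 - 0)²/33000 = 0.00157 W
P_total = P_R1 + P_R2 + P_R3 + P_R4 + P_R5 + P_R6 + P_R7 + P_R8 + P_R9 + P_R10 + P_R11 + P_R12 + P_R13 + P_R14 + P_R15 + P_R16 + P_R17 = 0.1316 W

Final answer: 0.1316 W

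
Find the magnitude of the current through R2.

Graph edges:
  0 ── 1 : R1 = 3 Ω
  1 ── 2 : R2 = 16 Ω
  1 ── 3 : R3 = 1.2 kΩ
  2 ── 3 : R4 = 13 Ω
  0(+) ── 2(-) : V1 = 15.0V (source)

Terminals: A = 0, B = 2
Nodal analysis, taking node 2 as the 0 V reference.
Source V1 fixes V_0 = 15 V.
KCL at each unknown node (sum of currents leaving = 0; resistances in Ω):
  Node 1: (V_1 - 15)/3 + (V_1 - 0)/16 + (V_1 - V_3)/1200 = 0
  Node 3: (V_3 - V_1)/1200 + (V_3 - 0)/13 = 0
Collecting terms (coefficients in siemens):
  0.3967·V_1 - 0.0008333·V_3 = 5
  0.07776·V_3 - 0.0008333·V_1 = 0
Determinant D = (0.3967)(0.07776) - (-0.0008333)(-0.0008333) = 0.03084
V_1 = [(5)(0.07776) - (-0.0008333)(0)]/D = 12.61 V
V_3 = [(0.3967)(0) - (5)(-0.0008333)]/D = 0.1351 V
I_R2 = (V_1 - V_2)/R2 = (12.61 - 0)/16 = 0.7878 A
|I_R2| = 0.7878 A

Final answer: |I_R2| = 0.7878 A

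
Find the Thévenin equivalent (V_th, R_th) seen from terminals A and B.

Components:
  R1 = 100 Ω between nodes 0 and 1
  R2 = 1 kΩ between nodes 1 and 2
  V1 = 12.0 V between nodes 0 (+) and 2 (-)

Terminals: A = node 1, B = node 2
Step 1 — V_th is the open-circuit voltage V_A - V_B (nothing connected across the terminals).
Nodal analysis, taking node 2 as the 0 V reference.
Source V1 fixes V_0 = 12 V.
KCL at each unknown node (sum of currents leaving = 0; resistances in Ω):
  Node 1: (V_1 - 12)/100 + (V_1 - 0)/1000 = 0
Collecting terms: 0.011 × V_1 = 0.12  =>  V_1 = 10.91 V
V_th = V_1 - V_2 = 10.91 - 0 = 10.91 V
Step 2 — R_th: zero the source — replace V1 by a short circuit (node 2 merges into node 0) — and find the resistance seen between A (node 1) and B (node 0).
Reduce the network between node 1 (A) and node 0 (B) by series/parallel combination:
  Rp1 = R1 ‖ R2 (parallel, both between nodes 0 and 1) = 1/(1/100 + 1/1000) = 90.91 Ω
R_th = 90.91 Ω

Final answer: V_th = 10.91 V, R_th = 90.91 Ω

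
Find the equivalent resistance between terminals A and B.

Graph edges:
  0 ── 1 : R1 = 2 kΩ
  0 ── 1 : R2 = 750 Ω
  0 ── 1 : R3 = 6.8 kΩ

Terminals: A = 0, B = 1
Reduce the network between node 0 (A) and node 1 (B) by series/parallel combination:
  Rp1 = R1 ‖ R2 ‖ R3 (parallel, all between nodes 0 and 1) = 1/(1/2000 + 1/750 + 1/6800) = 505 Ω
R_eq = 505 Ω

Final answer: 505 Ω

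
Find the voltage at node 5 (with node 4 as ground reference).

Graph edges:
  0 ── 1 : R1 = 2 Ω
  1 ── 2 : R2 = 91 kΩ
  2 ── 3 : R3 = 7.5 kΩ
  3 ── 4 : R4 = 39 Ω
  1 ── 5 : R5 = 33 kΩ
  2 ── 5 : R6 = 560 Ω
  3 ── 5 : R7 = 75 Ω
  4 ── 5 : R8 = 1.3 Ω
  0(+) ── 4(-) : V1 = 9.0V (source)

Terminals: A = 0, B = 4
Nodal analysis, taking node 4 as the 0 V reference.
Source V1 fixes V_0 = 9 V.
KCL at each unknown node (sum of currents leaving = 0; resistances in Ω):
  Node 1: (V_1 - 9)/2 + (V_1 - V_2)/91000 + (V_1 - V_5)/33000 = 0
  Node 2: (V_2 - V_1)/91000 + (V_2 - V_3)/7500 + (V_2 - V_5)/560 = 0
  Node 3: (V_3 - V_2)/7500 + (V_3 - 0)/39 + (V_3 - V_5)/75 = 0
  Node 5: (V_5 - V_1)/33000 + (V_5 - V_2)/560 + (V_5 - V_3)/75 + (V_5 - 0)/1.3 = 0
Collecting terms (coefficients in siemens):
  0.5·V_1 - 0.00001099·V_2 - 0.0000303·V_5 = 4.5
  0.00193·V_2 - 0.00001099·V_1 - 0.0001333·V_3 - 0.001786·V_5 = 0
  0.03911·V_3 - 0.0001333·V_2 - 0.01333·V_5 = 0
  0.7844·V_5 - 0.0000303·V_1 - 0.001786·V_2 - 0.01333·V_3 = 0
Solving these 4 simultaneous equations (Gaussian elimination) gives:
  V_1 = 8.999 V, V_2 = 0.0517 V, V_3 = 0.0003369 V, V_5 = 0.0004711 V
The requested potential is V_5 = 0.0004711 V.

Final answer: V_5 = 0.0004711 V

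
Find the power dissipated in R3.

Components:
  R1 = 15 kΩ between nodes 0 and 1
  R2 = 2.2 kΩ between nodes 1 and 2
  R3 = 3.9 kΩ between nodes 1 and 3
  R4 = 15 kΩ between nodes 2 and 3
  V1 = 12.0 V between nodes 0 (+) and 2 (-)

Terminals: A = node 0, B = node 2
Nodal analysis, taking node 2 as the 0 V reference.
Source V1 fixes V_0 = 12 V.
KCL at each unknown node (sum of currents leaving = 0; resistances in Ω):
  Node 1: (V_1 - 12)/15000 + (V_1 - 0)/2200 + (V_1 - V_3)/3900 = 0
  Node 3: (V_3 - V_1)/3900 + (V_3 - 0)/15000 = 0
Collecting terms (coefficients in siemens):
  0.0007776·V_1 - 0.0002564·V_3 = 0.0008
  0.0003231·V_3 - 0.0002564·V_1 = 0
Determinant D = (0.0007776)(0.0003231) - (-0.0002564)(-0.0002564) = 0.0000001855
V_1 = [(0.0008)(0.0003231) - (-0.0002564)(0)]/D = 1.393 V
V_3 = [(0.0007776)(0) - (0.0008)(-0.0002564)]/D = 1.106 V
I_R3 = (V_1 - V_3)/R3 = (1.393 - 1.106)/3900 = 0.00007373 A
P_R3 = I_R3² × R3 = (0.00007373)² × 3900 = 0.0000212 W

Final answer: 2.12e-05 W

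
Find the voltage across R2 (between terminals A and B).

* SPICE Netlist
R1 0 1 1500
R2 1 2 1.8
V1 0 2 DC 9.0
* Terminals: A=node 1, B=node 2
R1 and R2 are in series across V1 (node 0 → node 1 → node 2), and the output A–B is taken across R2, so this is a voltage divider.
Series current: I = V1/(R1 + R2) = 9/(1500 + 1.8) = 9/1502 = 0.005993 A
V_R2 = I × R2 = V1 × R2/(R1 + R2) = 9 × 1.8/1502 = 0.01079 V

Final answer: 0.01079 V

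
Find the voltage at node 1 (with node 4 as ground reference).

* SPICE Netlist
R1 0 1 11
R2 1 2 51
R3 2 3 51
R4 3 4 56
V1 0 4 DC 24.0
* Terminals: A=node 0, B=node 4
Nodal analysis, taking node 4 as the 0 V reference.
Source V1 fixes V_0 = 24 V.
KCL at each unknown node (sum of currents leaving = 0; resistances in Ω):
  Node 1: (V_1 - 24)/11 + (V_1 - V_2)/51 = 0
  Node 2: (V_2 - V_1)/51 + (V_2 - V_3)/51 = 0
  Node 3: (V_3 - V_2)/51 + (V_3 - 0)/56 = 0
Collecting terms (coefficients in siemens):
  0.1105·V_1 - 0.01961·V_2 = 2.182
  0.03922·V_2 - 0.01961·V_1 - 0.01961·V_3 = 0
  0.03746·V_3 - 0.01961·V_2 = 0
Solving these 3 simultaneous equations (Gaussian elimination) gives:
  V_1 = 22.44 V, V_2 = 15.2 V, V_3 = 7.953 V
The requested potential is V_1 = 22.44 V.

Final answer: V_1 = 22.44 V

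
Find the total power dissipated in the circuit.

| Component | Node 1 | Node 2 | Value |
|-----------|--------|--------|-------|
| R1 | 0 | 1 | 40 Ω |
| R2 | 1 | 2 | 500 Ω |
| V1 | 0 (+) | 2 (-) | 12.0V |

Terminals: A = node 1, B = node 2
Nodal analysis, taking node 2 as the 0 V reference.
Source V1 fixes V_0 = 12 V.
KCL at each unknown node (sum of currents leaving = 0; resistances in Ω):
  Node 1: (V_1 - 12)/40 + (V_1 - 0)/500 = 0
Collecting terms: 0.027 × V_1 = 0.3  =>  V_1 = 11.11 V
Power in each resistor, P = (ΔV)²/R:
  P_R1 = (12 - 11.11)²/40 = 0.01975 W
  P_R2 = (11.11 - 0)²/500 = 0.2469 W
P_total = P_R1 + P_R2 = 0.2667 W

Final answer: 0.2667 W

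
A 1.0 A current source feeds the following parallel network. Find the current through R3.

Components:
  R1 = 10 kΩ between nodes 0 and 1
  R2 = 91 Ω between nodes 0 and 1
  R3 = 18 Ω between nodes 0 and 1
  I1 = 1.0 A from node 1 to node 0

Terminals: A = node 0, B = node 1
All resistors sit directly between nodes 0 and 1, so they are in parallel and share one voltage V; the full source current 1 A splits among them.
1/R_par = 1/10000 + 1/91 + 1/18 = 0.06664 S  =>  R_par = 15 Ω
V = I × R_par = 1 × 15 = 15 V
I_R3 = V/R3 = 15/18 = 0.8336 A

Final answer: 0.8336 A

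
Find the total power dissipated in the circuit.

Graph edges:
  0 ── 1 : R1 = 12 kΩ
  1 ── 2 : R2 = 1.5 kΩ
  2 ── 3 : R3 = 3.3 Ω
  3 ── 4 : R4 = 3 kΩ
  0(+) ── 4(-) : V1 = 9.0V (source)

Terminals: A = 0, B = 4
Nodal analysis, taking node 4 as the 0 V reference.
Source V1 fixes V_0 = 9 V.
KCL at each unknown node (sum of currents leaving = 0; resistances in Ω):
  Node 1: (V_1 - 9)/12000 + (V_1 - V_2)/1500 = 0
  Node 2: (V_2 - V_1)/1500 + (V_2 - V_3)/3.3 = 0
  Node 3: (V_3 - V_2)/3.3 + (V_3 - 0)/3000 = 0
Collecting terms (coefficients in siemens):
  0.00075·V_1 - 0.0006667·V_2 = 0.00075
  0.3037·V_2 - 0.0006667·V_1 - 0.303·V_3 = 0
  0.3034·V_3 - 0.303·V_2 = 0
Solving these 3 simultaneous equations (Gaussian elimination) gives:
  V_1 = 2.456 V, V_2 = 1.638 V, V_3 = 1.636 V
Power in each resistor, P = (ΔV)²/R:
  P_R1 = (9 - 2.456)²/12000 = 0.003569 W
  P_R2 = (2.456 - 1.638)²/1500 = 0.0004461 W
  P_R3 = (1.638 - 1.636)²/3.3 = 0.0000009814 W
  P_R4 = (1.636 - 0)²/3000 = 0.0008922 W
P_total = P_R1 + P_R2 + P_R3 + P_R4 = 0.004908 W

Final answer: 0.004908 W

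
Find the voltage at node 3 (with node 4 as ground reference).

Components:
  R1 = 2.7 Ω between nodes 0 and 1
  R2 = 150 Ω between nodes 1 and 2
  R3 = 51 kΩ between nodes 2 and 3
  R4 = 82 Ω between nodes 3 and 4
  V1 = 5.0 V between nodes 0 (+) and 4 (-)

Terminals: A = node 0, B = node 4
Nodal analysis, taking node 4 as the 0 V reference.
Source V1 fixes V_0 = 5 V.
KCL at each unknown node (sum of currents leaving = 0; resistances in Ω):
  Node 1: (V_1 - 5)/2.7 + (V_1 - V_2)/150 = 0
  Node 2: (V_2 - V_1)/150 + (V_2 - V_3)/51000 = 0
  Node 3: (V_3 - V_2)/51000 + (V_3 - 0)/82 = 0
Collecting terms (coefficients in siemens):
  0.377·V_1 - 0.006667·V_2 = 1.852
  0.006686·V_2 - 0.006667·V_1 - 0.00001961·V_3 = 0
  0.01221·V_3 - 0.00001961·V_2 = 0
Solving these 3 simultaneous equations (Gaussian elimination) gives:
  V_1 = 5 V, V_2 = 4.985 V, V_3 = 0.008002 V
The requested potential is V_3 = 0.008002 V.

Final answer: V_3 = 0.008002 V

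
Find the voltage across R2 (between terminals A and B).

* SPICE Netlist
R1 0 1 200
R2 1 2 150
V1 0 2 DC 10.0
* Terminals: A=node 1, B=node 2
R1 and R2 are in series across V1 (node 0 → node 1 → node 2), and the output A–B is taken across R2, so this is a voltage divider.
Series current: I = V1/(R1 + R2) = 10/(200 + 150) = 10/350 = 0.02857 A
V_R2 = I × R2 = V1 × R2/(R1 + R2) = 10 × 150/350 = 4.286 V

Final answer: 4.286 V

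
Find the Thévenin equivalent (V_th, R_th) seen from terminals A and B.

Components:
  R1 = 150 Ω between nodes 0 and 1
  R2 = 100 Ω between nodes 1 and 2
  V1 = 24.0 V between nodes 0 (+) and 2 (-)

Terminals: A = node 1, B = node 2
Step 1 — V_th is the open-circuit voltage V_A - V_B (nothing connected across the terminals).
Nodal analysis, taking node 2 as the 0 V reference.
Source V1 fixes V_0 = 24 V.
KCL at each unknown node (sum of currents leaving = 0; resistances in Ω):
  Node 1: (V_1 - 24)/150 + (V_1 - 0)/100 = 0
Collecting terms: 0.01667 × V_1 = 0.16  =>  V_1 = 9.6 V
V_th = V_1 - V_2 = 9.6 - 0 = 9.6 V
Step 2 — R_th: zero the source — replace V1 by a short circuit (node 2 merges into node 0) — and find the resistance seen between A (node 1) and B (node 0).
Reduce the network between node 1 (A) and node 0 (B) by series/parallel combination:
  Rp1 = R1 ‖ R2 (parallel, both between nodes 0 and 1) = 1/(1/150 + 1/100) = 60 Ω
R_th = 60 Ω

Final answer: V_th = 9.6 V, R_th = 60 Ω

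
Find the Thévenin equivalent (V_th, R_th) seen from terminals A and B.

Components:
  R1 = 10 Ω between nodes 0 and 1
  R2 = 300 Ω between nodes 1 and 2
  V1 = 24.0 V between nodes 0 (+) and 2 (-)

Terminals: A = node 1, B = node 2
Step 1 — V_th is the open-circuit voltage V_A - V_B (nothing connected across the terminals).
Nodal analysis, taking node 2 as the 0 V reference.
Source V1 fixes V_0 = 24 V.
KCL at each unknown node (sum of currents leaving = 0; resistances in Ω):
  Node 1: (V_1 - 24)/10 + (V_1 - 0)/300 = 0
Collecting terms: 0.1033 × V_1 = 2.4  =>  V_1 = 23.23 V
V_th = V_1 - V_2 = 23.23 - 0 = 23.23 V
Step 2 — R_th: zero the source — replace V1 by a short circuit (node 2 merges into node 0) — and find the resistance seen between A (node 1) and B (node 0).
Reduce the network between node 1 (A) and node 0 (B) by series/parallel combination:
  Rp1 = R1 ‖ R2 (parallel, both between nodes 0 and 1) = 1/(1/10 + 1/300) = 9.677 Ω
R_th = 9.677 Ω

Final answer: V_th = 23.23 V, R_th = 9.677 Ω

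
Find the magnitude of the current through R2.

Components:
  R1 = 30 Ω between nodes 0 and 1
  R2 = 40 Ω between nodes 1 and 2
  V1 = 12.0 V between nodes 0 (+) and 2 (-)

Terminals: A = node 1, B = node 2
Nodal analysis, taking node 2 as the 0 V reference.
Source V1 fixes V_0 = 12 V.
KCL at each unknown node (sum of currents leaving = 0; resistances in Ω):
  Node 1: (V_1 - 12)/30 + (V_1 - 0)/40 = 0
Collecting terms: 0.05833 × V_1 = 0.4  =>  V_1 = 6.857 V
I_R2 = (V_1 - V_2)/R2 = (6.857 - 0)/40 = 0.1714 A
|I_R2| = 0.1714 A

Final answer: |I_R2| = 0.1714 A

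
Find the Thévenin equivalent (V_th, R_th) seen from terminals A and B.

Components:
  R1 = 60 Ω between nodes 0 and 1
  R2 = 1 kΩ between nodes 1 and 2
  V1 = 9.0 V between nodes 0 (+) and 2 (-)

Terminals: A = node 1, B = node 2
Step 1 — V_th is the open-circuit voltage V_A - V_B (nothing connected across the terminals).
Nodal analysis, taking node 2 as the 0 V reference.
Source V1 fixes V_0 = 9 V.
KCL at each unknown node (sum of currents leaving = 0; resistances in Ω):
  Node 1: (V_1 - 9)/60 + (V_1 - 0)/1000 = 0
Collecting terms: 0.01767 × V_1 = 0.15  =>  V_1 = 8.491 V
V_th = V_1 - V_2 = 8.491 - 0 = 8.491 V
Step 2 — R_th: zero the source — replace V1 by a short circuit (node 2 merges into node 0) — and find the resistance seen between A (node 1) and B (node 0).
Reduce the network between node 1 (A) and node 0 (B) by series/parallel combination:
  Rp1 = R1 ‖ R2 (parallel, both between nodes 0 and 1) = 1/(1/60 + 1/1000) = 56.6 Ω
R_th = 56.6 Ω

Final answer: V_th = 8.491 V, R_th = 56.6 Ω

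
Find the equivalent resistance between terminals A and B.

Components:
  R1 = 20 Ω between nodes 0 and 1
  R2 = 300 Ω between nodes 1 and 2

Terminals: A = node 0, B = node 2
Reduce the network between node 0 (A) and node 2 (B) by series/parallel combination:
  Rs1 = R1 + R2 (series, joined only at node 1) = 20 + 300 = 320 Ω
R_eq = 320 Ω

Final answer: 320 Ω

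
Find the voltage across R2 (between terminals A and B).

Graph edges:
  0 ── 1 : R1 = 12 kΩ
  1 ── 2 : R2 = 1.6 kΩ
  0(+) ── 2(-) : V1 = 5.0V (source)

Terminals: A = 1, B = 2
R1 and R2 are in series across V1 (node 0 → node 1 → node 2), and the output A–B is taken across R2, so this is a voltage divider.
Series current: I = V1/(R1 + R2) = 5/(12000 + 1600) = 5/13600 = 0.0003676 A
V_R2 = I × R2 = V1 × R2/(R1 + R2) = 5 × 1600/13600 = 0.5882 V

Final answer: 0.5882 V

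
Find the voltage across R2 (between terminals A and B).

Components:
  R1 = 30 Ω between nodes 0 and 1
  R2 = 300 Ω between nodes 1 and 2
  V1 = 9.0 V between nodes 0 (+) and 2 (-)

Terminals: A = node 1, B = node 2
R1 and R2 are in series across V1 (node 0 → node 1 → node 2), and the output A–B is taken across R2, so this is a voltage divider.
Series current: I = V1/(R1 + R2) = 9/(30 + 300) = 9/330 = 0.02727 A
V_R2 = I × R2 = V1 × R2/(R1 + R2) = 9 × 300/330 = 8.182 V

Final answer: 8.182 V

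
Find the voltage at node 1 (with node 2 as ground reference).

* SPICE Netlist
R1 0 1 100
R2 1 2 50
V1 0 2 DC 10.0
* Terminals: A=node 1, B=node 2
Nodal analysis, taking node 2 as the 0 V reference.
Source V1 fixes V_0 = 10 V.
KCL at each unknown node (sum of currents leaving = 0; resistances in Ω):
  Node 1: (V_1 - 10)/100 + (V_1 - 0)/50 = 0
Collecting terms: 0.03 × V_1 = 0.1  =>  V_1 = 3.333 V
The requested potential is V_1 = 3.333 V.

Final answer: V_1 = 3.333 V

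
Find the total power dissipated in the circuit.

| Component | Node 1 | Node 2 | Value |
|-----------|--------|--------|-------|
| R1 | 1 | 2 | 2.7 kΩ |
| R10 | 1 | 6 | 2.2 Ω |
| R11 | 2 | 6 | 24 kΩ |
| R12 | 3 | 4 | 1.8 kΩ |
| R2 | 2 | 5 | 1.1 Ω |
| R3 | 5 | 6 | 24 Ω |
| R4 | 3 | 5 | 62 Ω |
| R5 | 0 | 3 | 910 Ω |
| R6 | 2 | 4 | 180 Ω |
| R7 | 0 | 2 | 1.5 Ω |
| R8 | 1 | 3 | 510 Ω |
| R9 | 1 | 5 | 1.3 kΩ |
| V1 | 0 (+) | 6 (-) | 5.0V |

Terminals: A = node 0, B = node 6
Nodal analysis, taking node 6 as the 0 V reference.
Source V1 fixes V_0 = 5 V.
KCL at each unknown node (sum of currents leaving = 0; resistances in Ω):
  Node 1: (V_1 - V_2)/2700 + (V_1 - V_3)/510 + (V_1 - V_5)/1300 + (V_1 - 0)/2.2 = 0
  Node 2: (V_2 - V_1)/2700 + (V_2 - V_5)/1.1 + (V_2 - V_4)/180 + (V_2 - 5)/1.5 + (V_2 - 0)/24000 = 0
  Node 3: (V_3 - V_5)/62 + (V_3 - 5)/910 + (V_3 - V_1)/510 + (V_3 - V_4)/1800 = 0
  Node 4: (V_4 - V_2)/180 + (V_4 - V_3)/1800 = 0
  Node 5: (V_5 - V_2)/1.1 + (V_5 - 0)/24 + (V_5 - V_3)/62 + (V_5 - V_1)/1300 = 0
Collecting terms (coefficients in siemens):
  0.4576·V_1 - 0.0003704·V_2 - 0.001961·V_3 - 0.0007692·V_5 = 0
  1.582·V_2 - 0.0003704·V_1 - 0.005556·V_4 - 0.9091·V_5 = 3.333
  0.01974·V_3 - 0.001961·V_1 - 0.0005556·V_4 - 0.01613·V_5 = 0.005495
  0.006111·V_4 - 0.005556·V_2 - 0.0005556·V_3 = 0
  0.9677·V_5 - 0.0007692·V_1 - 0.9091·V_2 - 0.01613·V_3 = 0
Solving these 5 simultaneous equations (Gaussian elimination) gives:
  V_1 = 0.0288 V, V_2 = 4.701 V, V_3 = 4.075 V, V_4 = 4.644 V
  V_5 = 4.485 V
Power in each resistor, P = (ΔV)²/R:
  P_R1 = (0.0288 - 4.701)²/2700 = 0.008086 W
  P_R2 = (4.701 - 4.485)²/1.1 = 0.04264 W
  P_R3 = (4.485 - 0)²/24 = 0.838 W
  P_R4 = (4.075 - 4.485)²/62 = 0.002703 W
  P_R5 = (5 - 4.075)²/910 = 0.0009395 W
  P_R6 = (4.701 - 4.644)²/180 = 0.00001799 W
  P_R7 = (5 - 4.701)²/1.5 = 0.05948 W
  P_R8 = (0.0288 - 4.075)²/510 = 0.03211 W
  P_R9 = (0.0288 - 4.485)²/1300 = 0.01527 W
  P_R10 = (0.0288 - 0)²/2.2 = 0.0003771 W
  P_R11 = (4.701 - 0)²/24000 = 0.0009209 W
  P_R12 = (4.075 - 4.644)²/1800 = 0.0001799 W
P_total = P_R1 + P_R2 + P_R3 + P_R4 + P_R5 + P_R6 + P_R7 + P_R8 + P_R9 + P_R10 + P_R11 + P_R12 = 1.001 W

Final answer: 1.001 W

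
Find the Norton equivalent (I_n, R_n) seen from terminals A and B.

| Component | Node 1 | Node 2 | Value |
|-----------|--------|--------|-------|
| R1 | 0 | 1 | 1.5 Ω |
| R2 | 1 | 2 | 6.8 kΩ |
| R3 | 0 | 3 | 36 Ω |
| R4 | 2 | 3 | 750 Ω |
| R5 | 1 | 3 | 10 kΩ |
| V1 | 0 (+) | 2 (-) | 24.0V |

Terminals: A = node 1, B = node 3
Find the Thévenin equivalent first; then I_n = V_th/R_th and R_n = R_th.
Step 1 — V_th is the open-circuit voltage V_A - V_B (nothing connected across the terminals).
Nodal analysis, taking node 2 as the 0 V reference.
Source V1 fixes V_0 = 24 V.
KCL at each unknown node (sum of currents leaving = 0; resistances in Ω):
  Node 1: (V_1 - 24)/1.5 + (V_1 - 0)/6800 + (V_1 - V_3)/10000 = 0
  Node 3: (V_3 - 24)/36 + (V_3 - 0)/750 + (V_3 - V_1)/10000 = 0
Collecting terms (coefficients in siemens):
  0.6669·V_1 - 0.0001·V_3 = 16
  0.02921·V_3 - 0.0001·V_1 = 0.6667
Determinant D = (0.6669)(0.02921) - (-0.0001)(-0.0001) = 0.01948
V_1 = [(16)(0.02921) - (-0.0001)(0.6667)]/D = 23.99 V
V_3 = [(0.6669)(0.6667) - (16)(-0.0001)]/D = 22.9 V
V_th = V_1 - V_3 = 23.99 - 22.9 = 1.09 V
Step 2 — R_th: zero the source — replace V1 by a short circuit (node 2 merges into node 0) — and find the resistance seen between A (node 1) and B (node 3).
Reduce the network between node 1 (A) and node 3 (B) by series/parallel combination:
  Rp1 = R1 ‖ R2 (parallel, both between nodes 0 and 1) = 1/(1/1.5 + 1/6800) = 1.5 Ω
  Rp2 = R3 ‖ R4 (parallel, both between nodes 0 and 3) = 1/(1/36 + 1/750) = 34.35 Ω
  Rs1 = Rp1 + Rp2 (series, joined only at node 0) = 1.5 + 34.35 = 35.85 Ω
  Rp3 = R5 ‖ Rs1 (parallel, both between nodes 1 and 3) = 1/(1/10000 + 1/35.85) = 35.72 Ω
R_th = 35.72 Ω
I_n = V_th/R_th = 1.09/35.72 = 0.03051 A, and R_n = R_th = 35.72 Ω

Final answer: I_n = 0.03051 A, R_n = 35.72 Ω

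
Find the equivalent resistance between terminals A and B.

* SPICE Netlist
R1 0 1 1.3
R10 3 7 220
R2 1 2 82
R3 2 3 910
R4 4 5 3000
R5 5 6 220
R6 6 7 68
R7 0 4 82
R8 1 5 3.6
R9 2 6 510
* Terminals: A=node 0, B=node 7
The network is not a plain series/parallel combination. Inject a 1 A test current into terminal A (node 0) and return it from terminal B (node 7); then R_eq = V_A / (1 A).
Nodal analysis, taking node 7 as the 0 V reference.
Current source I_test pushes 1 A into node 0 and draws it out of node 7.
KCL at each unknown node (sum of currents leaving = 0; resistances in Ω):
  Node 0: (V_0 - V_1)/1.3 + (V_0 - V_4)/82 - 1 = 0
  Node 1: (V_1 - V_0)/1.3 + (V_1 - V_2)/82 + (V_1 - V_5)/3.6 = 0
  Node 2: (V_2 - V_1)/82 + (V_2 - V_3)/910 + (V_2 - V_6)/510 = 0
  Node 3: (V_3 - V_2)/910 + (V_3 - 0)/220 = 0
  Node 4: (V_4 - V_0)/82 + (V_4 - V_5)/3000 = 0
  Node 5: (V_5 - V_1)/3.6 + (V_5 - V_4)/3000 + (V_5 - V_6)/220 = 0
  Node 6: (V_6 - V_2)/510 + (V_6 - V_5)/220 + (V_6 - 0)/68 = 0
Collecting terms (coefficients in siemens):
  0.7814·V_0 - 0.7692·V_1 - 0.0122·V_4 = 1
  1.059·V_1 - 0.7692·V_0 - 0.0122·V_2 - 0.2778·V_5 = 0
  0.01525·V_2 - 0.0122·V_1 - 0.001099·V_3 - 0.001961·V_6 = 0
  0.005644·V_3 - 0.001099·V_2 = 0
  0.01253·V_4 - 0.0122·V_0 - 0.0003333·V_5 = 0
  0.2827·V_5 - 0.2778·V_1 - 0.0003333·V_4 - 0.004545·V_6 = 0
  0.02121·V_6 - 0.001961·V_2 - 0.004545·V_5 = 0
Solving these 7 simultaneous equations (Gaussian elimination) gives:
  V_0 = 200.5 V, V_1 = 199.2 V, V_2 = 169.1 V, V_3 = 32.91 V
  V_4 = 200.4 V, V_5 = 196.9 V, V_6 = 57.83 V
R_eq = V_0 / 1 A = 200.5 Ω

Final answer: 200.5 Ω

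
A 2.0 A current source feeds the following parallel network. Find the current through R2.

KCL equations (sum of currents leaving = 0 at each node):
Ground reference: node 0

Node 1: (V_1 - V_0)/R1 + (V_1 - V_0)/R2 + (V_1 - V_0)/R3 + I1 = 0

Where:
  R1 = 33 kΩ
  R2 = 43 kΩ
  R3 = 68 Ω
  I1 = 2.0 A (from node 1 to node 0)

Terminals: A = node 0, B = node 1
All resistors sit directly between nodes 0 and 1, so they are in parallel and share one voltage V; the full source current 2 A splits among them.
1/R_par = 1/33000 + 1/43000 + 1/68 = 0.01476 S  =>  R_par = 67.75 Ω
V = I × R_par = 2 × 67.75 = 135.5 V
I_R2 = V/R2 = 135.5/43000 = 0.003151 A

Final answer: 0.003151 A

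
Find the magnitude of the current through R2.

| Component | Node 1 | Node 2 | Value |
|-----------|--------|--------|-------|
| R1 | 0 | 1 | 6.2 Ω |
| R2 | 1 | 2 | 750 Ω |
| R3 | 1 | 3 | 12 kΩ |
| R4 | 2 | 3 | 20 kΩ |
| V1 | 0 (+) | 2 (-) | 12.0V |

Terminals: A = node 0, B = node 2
Nodal analysis, taking node 2 as the 0 V reference.
Source V1 fixes V_0 = 12 V.
KCL at each unknown node (sum of currents leaving = 0; resistances in Ω):
  Node 1: (V_1 - 12)/6.2 + (V_1 - 0)/750 + (V_1 - V_3)/12000 = 0
  Node 3: (V_3 - V_1)/12000 + (V_3 - 0)/20000 = 0
Collecting terms (coefficients in siemens):
  0.1627·V_1 - 0.00008333·V_3 = 1.935
  0.0001333·V_3 - 0.00008333·V_1 = 0
Determinant D = (0.1627)(0.0001333) - (-0.00008333)(-0.00008333) = 0.00002169
V_1 = [(1.935)(0.0001333) - (-0.00008333)(0)]/D = 11.9 V
V_3 = [(0.1627)(0) - (1.935)(-0.00008333)]/D = 7.437 V
I_R2 = (V_1 - V_2)/R2 = (11.9 - 0)/750 = 0.01587 A
|I_R2| = 0.01587 A

Final answer: |I_R2| = 0.01587 A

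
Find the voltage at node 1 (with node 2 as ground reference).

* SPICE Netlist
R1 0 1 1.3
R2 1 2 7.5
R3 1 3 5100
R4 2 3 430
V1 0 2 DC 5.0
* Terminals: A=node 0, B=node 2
Nodal analysis, taking node 2 as the 0 V reference.
Source V1 fixes V_0 = 5 V.
KCL at each unknown node (sum of currents leaving = 0; resistances in Ω):
  Node 1: (V_1 - 5)/1.3 + (V_1 - 0)/7.5 + (V_1 - V_3)/5100 = 0
  Node 3: (V_3 - V_1)/5100 + (V_3 - 0)/430 = 0
Collecting terms (coefficients in siemens):
  0.9028·V_1 - 0.0001961·V_3 = 3.846
  0.002522·V_3 - 0.0001961·V_1 = 0
Determinant D = (0.9028)(0.002522) - (-0.0001961)(-0.0001961) = 0.002276
V_1 = [(3.846)(0.002522) - (-0.0001961)(0)]/D = 4.261 V
V_3 = [(0.9028)(0) - (3.846)(-0.0001961)]/D = 0.3313 V
The requested potential is V_1 = 4.261 V.

Final answer: V_1 = 4.261 V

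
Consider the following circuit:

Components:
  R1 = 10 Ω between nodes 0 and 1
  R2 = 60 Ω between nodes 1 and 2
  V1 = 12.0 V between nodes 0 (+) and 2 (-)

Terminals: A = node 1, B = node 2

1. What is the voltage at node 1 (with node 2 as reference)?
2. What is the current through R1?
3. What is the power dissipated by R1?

Nodal analysis, taking node 2 as the 0 V reference.
Source V1 fixes V_0 = 12 V.
KCL at each unknown node (sum of currents leaving = 0; resistances in Ω):
  Node 1: (V_1 - 12)/10 + (V_1 - 0)/60 = 0
Collecting terms: 0.1167 × V_1 = 1.2  =>  V_1 = 10.29 V
Part 1:
  Read off the nodal solution: V_1 = 10.29 V
Part 2:
  I_R1 = (V_0 - V_1)/R1 = (12 - 10.29)/10 = 0.1714 A
  Magnitude: I_R1 = 0.1714 A
Part 3:
  I_R1 = (V_0 - V_1)/R1 = (12 - 10.29)/10 = 0.1714 A
  P_R1 = I_R1² × R1 = (0.1714)² × 10 = 0.2939 W

Final answers:
1. V_1 = 10.29 V
2. I_R1 = 0.1714 A
3. P_R1 = 0.2939 W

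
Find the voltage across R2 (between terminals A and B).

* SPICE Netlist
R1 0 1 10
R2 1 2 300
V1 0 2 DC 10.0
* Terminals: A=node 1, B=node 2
R1 and R2 are in series across V1 (node 0 → node 1 → node 2), and the output A–B is taken across R2, so this is a voltage divider.
Series current: I = V1/(R1 + R2) = 10/(10 + 300) = 10/310 = 0.03226 A
V_R2 = I × R2 = V1 × R2/(R1 + R2) = 10 × 300/310 = 9.677 V

Final answer: 9.677 V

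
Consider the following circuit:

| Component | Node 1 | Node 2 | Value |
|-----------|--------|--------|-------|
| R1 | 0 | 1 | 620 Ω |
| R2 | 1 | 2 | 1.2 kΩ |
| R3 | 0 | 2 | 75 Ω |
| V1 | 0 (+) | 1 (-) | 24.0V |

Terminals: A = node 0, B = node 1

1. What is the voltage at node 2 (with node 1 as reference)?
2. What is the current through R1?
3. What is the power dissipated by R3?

Nodal analysis, taking node 1 as the 0 V reference.
Source V1 fixes V_0 = 24 V.
KCL at each unknown node (sum of currents leaving = 0; resistances in Ω):
  Node 2: (V_2 - 0)/1200 + (V_2 - 24)/75 = 0
Collecting terms: 0.01417 × V_2 = 0.32  =>  V_2 = 22.59 V
Part 1:
  Read off the nodal solution: V_2 = 22.59 V
Part 2:
  I_R1 = (V_0 - V_1)/R1 = (24 - 0)/620 = 0.03871 A
  Magnitude: I_R1 = 0.03871 A
Part 3:
  I_R3 = (V_0 - V_2)/R3 = (24 - 22.59)/75 = 0.01882 A
  P_R3 = I_R3² × R3 = (0.01882)² × 75 = 0.02657 W

Final answers:
1. V_2 = 22.59 V
2. I_R1 = 0.03871 A
3. P_R3 = 0.02657 W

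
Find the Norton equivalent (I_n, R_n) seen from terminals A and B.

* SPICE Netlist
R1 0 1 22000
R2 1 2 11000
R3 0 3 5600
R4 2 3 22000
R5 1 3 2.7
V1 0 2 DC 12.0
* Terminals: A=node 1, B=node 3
Find the Thévenin equivalent first; then I_n = V_th/R_th and R_n = R_th.
Step 1 — V_th is the open-circuit voltage V_A - V_B (nothing connected across the terminals).
Nodal analysis, taking node 2 as the 0 V reference.
Source V1 fixes V_0 = 12 V.
KCL at each unknown node (sum of currents leaving = 0; resistances in Ω):
  Node 1: (V_1 - 12)/22000 + (V_1 - 0)/11000 + (V_1 - V_3)/2.7 = 0
  Node 3: (V_3 - 12)/5600 + (V_3 - 0)/22000 + (V_3 - V_1)/2.7 = 0
Collecting terms (coefficients in siemens):
  0.3705·V_1 - 0.3704·V_3 = 0.0005455
  0.3706·V_3 - 0.3704·V_1 = 0.002143
Determinant D = (0.3705)(0.3706) - (-0.3704)(-0.3704) = 0.0001335
V_1 = [(0.0005455)(0.3706) - (-0.3704)(0.002143)]/D = 7.459 V
V_3 = [(0.3705)(0.002143) - (0.0005455)(-0.3704)]/D = 7.46 V
V_th = V_1 - V_3 = 7.459 - 7.46 = -0.001273 V
Step 2 — R_th: zero the source — replace V1 by a short circuit (node 2 merges into node 0) — and find the resistance seen between A (node 1) and B (node 3).
Reduce the network between node 1 (A) and node 3 (B) by series/parallel combination:
  Rp1 = R1 ‖ R2 (parallel, both between nodes 0 and 1) = 1/(1/22000 + 1/11000) = 7333 Ω
  Rp2 = R3 ‖ R4 (parallel, both between nodes 0 and 3) = 1/(1/5600 + 1/22000) = 4464 Ω
  Rs1 = Rp1 + Rp2 (series, joined only at node 0) = 7333 + 4464 = 11800 Ω
  Rp3 = R5 ‖ Rs1 (parallel, both between nodes 1 and 3) = 1/(1/2.7 + 1/11800) = 2.699 Ω
R_th = 2.699 Ω
I_n = V_th/R_th = -0.001273/2.699 = -0.0004717 A, and R_n = R_th = 2.699 Ω

Final answer: I_n = -0.0004717 A, R_n = 2.699 Ω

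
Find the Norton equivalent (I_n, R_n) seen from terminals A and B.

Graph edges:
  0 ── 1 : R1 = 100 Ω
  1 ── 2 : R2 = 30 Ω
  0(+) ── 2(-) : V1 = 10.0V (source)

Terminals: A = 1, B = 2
Find the Thévenin equivalent first; then I_n = V_th/R_th and R_n = R_th.
Step 1 — V_th is the open-circuit voltage V_A - V_B (nothing connected across the terminals).
Nodal analysis, taking node 2 as the 0 V reference.
Source V1 fixes V_0 = 10 V.
KCL at each unknown node (sum of currents leaving = 0; resistances in Ω):
  Node 1: (V_1 - 10)/100 + (V_1 - 0)/30 = 0
Collecting terms: 0.04333 × V_1 = 0.1  =>  V_1 = 2.308 V
V_th = V_1 - V_2 = 2.308 - 0 = 2.308 V
Step 2 — R_th: zero the source — replace V1 by a short circuit (node 2 merges into node 0) — and find the resistance seen between A (node 1) and B (node 0).
Reduce the network between node 1 (A) and node 0 (B) by series/parallel combination:
  Rp1 = R1 ‖ R2 (parallel, both between nodes 0 and 1) = 1/(1/100 + 1/30) = 23.08 Ω
R_th = 23.08 Ω
I_n = V_th/R_th = 2.308/23.08 = 0.1 A, and R_n = R_th = 23.08 Ω

Final answer: I_n = 0.1 A, R_n = 23.08 Ω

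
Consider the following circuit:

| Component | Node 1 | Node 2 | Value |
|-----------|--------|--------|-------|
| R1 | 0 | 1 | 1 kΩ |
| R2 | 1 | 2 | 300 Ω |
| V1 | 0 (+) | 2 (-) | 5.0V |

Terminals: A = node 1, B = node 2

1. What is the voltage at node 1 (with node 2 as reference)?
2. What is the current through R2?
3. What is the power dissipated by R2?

Nodal analysis, taking node 2 as the 0 V reference.
Source V1 fixes V_0 = 5 V.
KCL at each unknown node (sum of currents leaving = 0; resistances in Ω):
  Node 1: (V_1 - 5)/1000 + (V_1 - 0)/300 = 0
Collecting terms: 0.004333 × V_1 = 0.005  =>  V_1 = 1.154 V
Part 1:
  Read off the nodal solution: V_1 = 1.154 V
Part 2:
  I_R2 = (V_1 - V_2)/R2 = (1.154 - 0)/300 = 0.003846 A
  Magnitude: I_R2 = 0.003846 A
Part 3:
  I_R2 = (V_1 - V_2)/R2 = (1.154 - 0)/300 = 0.003846 A
  P_R2 = I_R2² × R2 = (0.003846)² × 300 = 0.004438 W

Final answers:
1. V_1 = 1.154 V
2. I_R2 = 0.003846 A
3. P_R2 = 0.004438 W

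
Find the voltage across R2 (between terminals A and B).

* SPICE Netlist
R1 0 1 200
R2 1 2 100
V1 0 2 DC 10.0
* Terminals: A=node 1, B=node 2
R1 and R2 are in series across V1 (node 0 → node 1 → node 2), and the output A–B is taken across R2, so this is a voltage divider.
Series current: I = V1/(R1 + R2) = 10/(200 + 100) = 10/300 = 0.03333 A
V_R2 = I × R2 = V1 × R2/(R1 + R2) = 10 × 100/300 = 3.333 V

Final answer: 3.333 V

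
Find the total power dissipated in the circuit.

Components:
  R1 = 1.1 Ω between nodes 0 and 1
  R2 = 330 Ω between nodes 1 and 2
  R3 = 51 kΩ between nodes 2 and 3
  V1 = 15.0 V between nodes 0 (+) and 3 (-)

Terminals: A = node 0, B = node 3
Nodal analysis, taking node 3 as the 0 V reference.
Source V1 fixes V_0 = 15 V.
KCL at each unknown node (sum of currents leaving = 0; resistances in Ω):
  Node 1: (V_1 - 15)/1.1 + (V_1 - V_2)/330 = 0
  Node 2: (V_2 - V_1)/330 + (V_2 - 0)/51000 = 0
Collecting terms (coefficients in siemens):
  0.9121·V_1 - 0.00303·V_2 = 13.64
  0.00305·V_2 - 0.00303·V_1 = 0
Determinant D = (0.9121)(0.00305) - (-0.00303)(-0.00303) = 0.002773
V_1 = [(13.64)(0.00305) - (-0.00303)(0)]/D = 15 V
V_2 = [(0.9121)(0) - (13.64)(-0.00303)]/D = 14.9 V
Power in each resistor, P = (ΔV)²/R:
  P_R1 = (15 - 15)²/1.1 = 0.00000009393 W
  P_R2 = (15 - 14.9)²/330 = 0.00002818 W
  P_R3 = (14.9 - 0)²/51000 = 0.004355 W
P_total = P_R1 + P_R2 + P_R3 = 0.004383 W

Final answer: 0.004383 W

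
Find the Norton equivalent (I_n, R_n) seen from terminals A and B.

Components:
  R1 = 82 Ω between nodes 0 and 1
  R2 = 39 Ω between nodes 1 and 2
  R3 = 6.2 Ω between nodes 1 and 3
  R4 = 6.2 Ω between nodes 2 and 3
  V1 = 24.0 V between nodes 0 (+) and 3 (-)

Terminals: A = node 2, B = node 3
Find the Thévenin equivalent first; then I_n = V_th/R_th and R_n = R_th.
Step 1 — V_th is the open-circuit voltage V_A - V_B (nothing connected across the terminals).
Nodal analysis, taking node 3 as the 0 V reference.
Source V1 fixes V_0 = 24 V.
KCL at each unknown node (sum of currents leaving = 0; resistances in Ω):
  Node 1: (V_1 - 24)/82 + (V_1 - V_2)/39 + (V_1 - 0)/6.2 = 0
  Node 2: (V_2 - V_1)/39 + (V_2 - 0)/6.2 = 0
Collecting terms (coefficients in siemens):
  0.1991·V_1 - 0.02564·V_2 = 0.2927
  0.1869·V_2 - 0.02564·V_1 = 0
Determinant D = (0.1991)(0.1869) - (-0.02564)(-0.02564) = 0.03657
V_1 = [(0.2927)(0.1869) - (-0.02564)(0)]/D = 1.496 V
V_2 = [(0.1991)(0) - (0.2927)(-0.02564)]/D = 0.2052 V
V_th = V_2 - V_3 = 0.2052 - 0 = 0.2052 V
Step 2 — R_th: zero the source — replace V1 by a short circuit (node 3 merges into node 0) — and find the resistance seen between A (node 2) and B (node 0).
Reduce the network between node 2 (A) and node 0 (B) by series/parallel combination:
  Rp1 = R1 ‖ R3 (parallel, both between nodes 0 and 1) = 1/(1/82 + 1/6.2) = 5.764 Ω
  Rs1 = R2 + Rp1 (series, joined only at node 1) = 39 + 5.764 = 44.76 Ω
  Rp2 = R4 ‖ Rs1 (parallel, both between nodes 0 and 2) = 1/(1/6.2 + 1/44.76) = 5.446 Ω
R_th = 5.446 Ω
I_n = V_th/R_th = 0.2052/5.446 = 0.03769 A, and R_n = R_th = 5.446 Ω

Final answer: I_n = 0.03769 A, R_n = 5.446 Ω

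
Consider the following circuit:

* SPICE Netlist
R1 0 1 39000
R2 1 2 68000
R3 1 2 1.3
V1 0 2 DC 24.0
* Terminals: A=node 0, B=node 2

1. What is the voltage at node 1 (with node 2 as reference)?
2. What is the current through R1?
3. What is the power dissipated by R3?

Nodal analysis, taking node 2 as the 0 V reference.
Source V1 fixes V_0 = 24 V.
KCL at each unknown node (sum of currents leaving = 0; resistances in Ω):
  Node 1: (V_1 - 24)/39000 + (V_1 - 0)/68000 + (V_1 - 0)/1.3 = 0
Collecting terms: 0.7693 × V_1 = 0.0006154  =>  V_1 = 0.0008 V
Part 1:
  Read off the nodal solution: V_1 = 0.0008 V
Part 2:
  I_R1 = (V_0 - V_1)/R1 = (24 - 0.0008)/39000 = 0.0006154 A
  Magnitude: I_R1 = 0.0006154 A
Part 3:
  I_R3 = (V_1 - V_2)/R3 = (0.0008 - 0)/1.3 = 0.0006154 A
  P_R3 = I_R3² × R3 = (0.0006154)² × 1.3 = 0.0000004923 W

Final answers:
1. V_1 = 0.0008 V
2. I_R1 = 0.0006154 A
3. P_R3 = 4.923e-07 W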